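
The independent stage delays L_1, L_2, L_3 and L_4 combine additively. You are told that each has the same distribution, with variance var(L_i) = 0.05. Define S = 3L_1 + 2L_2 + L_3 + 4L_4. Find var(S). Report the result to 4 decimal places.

1.5000

By independence, var(S) = (3)²var(L_1) + (2)²var(L_2) + (1)²var(L_3) + (4)²var(L_4)
= (3)²·0.05 + (2)²·0.05 + (1)²·0.05 + (4)²·0.05 = 1.5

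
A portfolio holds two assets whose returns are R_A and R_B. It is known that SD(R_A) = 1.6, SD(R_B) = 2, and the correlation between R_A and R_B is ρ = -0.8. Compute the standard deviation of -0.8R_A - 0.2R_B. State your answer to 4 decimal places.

0.9895

Var(R_A) = (1.6)² = 2.56;  Var(R_B) = (2)² = 4
cov(R_A,R_B) = ρ·SD(R_A)·SD(R_B) = -0.8·1.6·2 = -2.56
Var(-0.8R_A - 0.2R_B) = (-0.8)²·Var(R_A) + (-0.2)²·Var(R_B) + 2·(-0.8)·(-0.2)·cov(R_A,R_B)
= 0.64·2.56 + 0.04·4 + 0.32·-2.56 = 0.9792
SD(-0.8R_A - 0.2R_B) = √0.9792 ≈ 0.9895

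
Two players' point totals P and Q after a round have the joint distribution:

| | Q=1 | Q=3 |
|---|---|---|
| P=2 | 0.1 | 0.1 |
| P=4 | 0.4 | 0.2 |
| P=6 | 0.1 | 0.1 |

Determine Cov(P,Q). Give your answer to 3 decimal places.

0.000

E[P] = 4,  E[Q] = 1.8
E[PQ] = 7.2
Cov(P,Q) = E[PQ] − E[P]E[Q] = 7.2 − (4)(1.8) = 0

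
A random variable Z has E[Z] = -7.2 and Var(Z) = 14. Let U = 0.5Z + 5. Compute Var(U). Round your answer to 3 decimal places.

3.500

Var(0.5Z + 5) = (0.5)²·Var(Z) = 0.25·14 = 3.5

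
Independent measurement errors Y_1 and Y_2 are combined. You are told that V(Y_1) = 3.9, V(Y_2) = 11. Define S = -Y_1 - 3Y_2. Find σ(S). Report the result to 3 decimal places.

10.144

By independence, V(S) = (-1)²V(Y_1) + (-3)²V(Y_2)
= (-1)²·3.9 + (-3)²·11 = 102.9
σ(S) = √102.9 ≈ 10.144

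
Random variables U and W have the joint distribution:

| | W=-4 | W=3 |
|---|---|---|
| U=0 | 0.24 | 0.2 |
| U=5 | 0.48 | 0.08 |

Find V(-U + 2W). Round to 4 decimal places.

56.4256

E[U] = 2.8,  E[W] = -2.04,  E[UW] = -8.4
V(U) = 14 − (2.8)² = 6.16;  V(W) = 14.04 − (-2.04)² = 9.8784
Cov(U,W) = -8.4 − (2.8)(-2.04) = -2.688
V(-U + 2W) = (-1)²·6.16 + (2)²·9.8784 + 2·(-1)·(2)·-2.688 = 56.4256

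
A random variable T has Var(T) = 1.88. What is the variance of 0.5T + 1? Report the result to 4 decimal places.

Var(0.5T + 1) = (0.5)²·Var(T) = 0.25·1.88 = 0.47

0.4700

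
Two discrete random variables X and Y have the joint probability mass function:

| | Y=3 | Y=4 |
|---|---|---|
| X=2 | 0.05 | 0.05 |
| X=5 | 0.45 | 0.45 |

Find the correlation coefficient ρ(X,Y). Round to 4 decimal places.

0.0000

E[X] = 4.7,  E[Y] = 3.5
E[XY] = 16.45
cov(X,Y) = E[XY] − E[X]E[Y] = 16.45 − (4.7)(3.5) = 0
Var(X) = 0.81,  Var(Y) = 0.25
ρ = 0 / √(0.81·0.25) ≈ 0.0000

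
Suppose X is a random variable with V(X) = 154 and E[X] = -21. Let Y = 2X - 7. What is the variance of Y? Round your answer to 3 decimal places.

V(2X - 7) = (2)²·V(X) = 4·154 = 616

616.000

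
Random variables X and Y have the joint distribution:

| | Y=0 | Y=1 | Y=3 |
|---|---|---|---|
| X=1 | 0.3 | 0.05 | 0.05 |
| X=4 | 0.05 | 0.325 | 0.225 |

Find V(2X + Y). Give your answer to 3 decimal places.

E[X] = 2.8,  E[Y] = 1.2,  E[XY] = 4.2
V(X) = 10 − (2.8)² = 2.16;  V(Y) = 2.85 − (1.2)² = 1.41
Cov(X,Y) = 4.2 − (2.8)(1.2) = 0.84
V(2X + Y) = (2)²·2.16 + (1)²·1.41 + 2·(2)·(1)·0.84 = 13.41

13.410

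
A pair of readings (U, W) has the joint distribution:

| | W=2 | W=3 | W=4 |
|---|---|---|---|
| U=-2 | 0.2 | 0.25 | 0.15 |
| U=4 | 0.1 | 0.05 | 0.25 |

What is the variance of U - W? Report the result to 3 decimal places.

8.010

E[U] = 0.4,  E[W] = 3.1,  E[UW] = 1.9
Var(U) = 8.8 − (0.4)² = 8.64;  Var(W) = 10.3 − (3.1)² = 0.69
cov(U,W) = 1.9 − (0.4)(3.1) = 0.66
Var(U - W) = (1)²·8.64 + (-1)²·0.69 + 2·(1)·(-1)·0.66 = 8.01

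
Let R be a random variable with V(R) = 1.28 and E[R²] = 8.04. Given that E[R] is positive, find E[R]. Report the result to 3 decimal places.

2.600

(E[R])² = E[R²] − V(R) = 8.04 − 1.28 = 6.76
E[R] = √6.76 = 2.6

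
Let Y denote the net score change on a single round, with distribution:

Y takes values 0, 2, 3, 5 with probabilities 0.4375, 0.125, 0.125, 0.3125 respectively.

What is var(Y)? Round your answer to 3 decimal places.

4.652

E[Y] = (0)(0.4375) + (2)(0.125) + (3)(0.125) + (5)(0.3125) = 2.1875
E[Y²] = (0)²(0.4375) + (2)²(0.125) + (3)²(0.125) + (5)²(0.3125) = 9.4375
var(Y) = E[Y²] − (E[Y])² = 9.4375 − (2.1875)² = 4.65234375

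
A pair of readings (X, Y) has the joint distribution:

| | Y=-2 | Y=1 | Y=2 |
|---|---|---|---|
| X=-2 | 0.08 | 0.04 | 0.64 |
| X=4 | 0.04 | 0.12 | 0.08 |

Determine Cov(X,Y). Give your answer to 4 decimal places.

E[X] = -0.56,  E[Y] = 1.36
E[XY] = -1.52
Cov(X,Y) = E[XY] − E[X]E[Y] = -1.52 − (-0.56)(1.36) = -0.7584

-0.7584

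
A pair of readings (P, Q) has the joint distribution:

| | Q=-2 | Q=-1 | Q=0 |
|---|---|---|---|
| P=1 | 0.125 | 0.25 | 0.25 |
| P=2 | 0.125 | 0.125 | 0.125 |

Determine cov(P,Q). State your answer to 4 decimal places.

-0.0469

E[P] = 1.375,  E[Q] = -0.875
E[PQ] = -1.25
cov(P,Q) = E[PQ] − E[P]E[Q] = -1.25 − (1.375)(-0.875) = -0.046875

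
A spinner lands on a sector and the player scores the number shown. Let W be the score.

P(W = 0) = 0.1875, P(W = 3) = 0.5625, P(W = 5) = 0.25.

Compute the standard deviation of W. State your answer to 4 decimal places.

E[W] = (0)(0.1875) + (3)(0.5625) + (5)(0.25) = 2.9375
E[W²] = (0)²(0.1875) + (3)²(0.5625) + (5)²(0.25) = 11.3125
Var(W) = E[W²] − (E[W])² = 11.3125 − (2.9375)² = 2.68359375
SD(W) = √2.68359375 ≈ 1.6382

1.6382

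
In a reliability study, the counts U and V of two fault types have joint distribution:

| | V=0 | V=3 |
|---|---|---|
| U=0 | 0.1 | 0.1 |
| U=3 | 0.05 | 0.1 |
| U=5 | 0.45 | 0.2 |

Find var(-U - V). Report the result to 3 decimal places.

E[U] = 3.7,  E[V] = 1.2,  E[UV] = 3.9
var(U) = 17.6 − (3.7)² = 3.91;  var(V) = 3.6 − (1.2)² = 2.16
Cov(U,V) = 3.9 − (3.7)(1.2) = -0.54
var(-U - V) = (-1)²·3.91 + (-1)²·2.16 + 2·(-1)·(-1)·-0.54 = 4.99

4.990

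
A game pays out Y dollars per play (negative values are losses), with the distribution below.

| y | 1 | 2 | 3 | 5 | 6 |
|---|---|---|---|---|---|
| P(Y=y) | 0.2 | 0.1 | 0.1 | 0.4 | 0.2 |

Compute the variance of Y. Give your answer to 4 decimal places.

3.4900

E[Y] = (1)(0.2) + (2)(0.1) + (3)(0.1) + (5)(0.4) + (6)(0.2) = 3.9
E[Y²] = (1)²(0.2) + (2)²(0.1) + (3)²(0.1) + (5)²(0.4) + (6)²(0.2) = 18.7
V(Y) = E[Y²] − (E[Y])² = 18.7 − (3.9)² = 3.49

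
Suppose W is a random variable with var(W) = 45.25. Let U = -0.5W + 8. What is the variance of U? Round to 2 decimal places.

11.31

var(-0.5W + 8) = (-0.5)²·var(W) = 0.25·45.25 = 11.3125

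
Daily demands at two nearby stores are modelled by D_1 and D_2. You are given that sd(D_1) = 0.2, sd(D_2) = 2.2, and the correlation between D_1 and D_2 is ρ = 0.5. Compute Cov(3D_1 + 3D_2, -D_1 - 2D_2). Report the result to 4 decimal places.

var(D_1) = (0.2)² = 0.04;  var(D_2) = (2.2)² = 4.84
Cov(D_1,D_2) = ρ·sd(D_1)·sd(D_2) = 0.5·0.2·2.2 = 0.22
Cov(3D_1 + 3D_2, -D_1 - 2D_2) = (3)(-1)var(D_1) + (3)(-2)var(D_2) + [(3)(-2) + (3)(-1)]Cov(D_1,D_2)
= -3·0.04 + -6·4.84 + -9·0.22 = -31.14

-31.1400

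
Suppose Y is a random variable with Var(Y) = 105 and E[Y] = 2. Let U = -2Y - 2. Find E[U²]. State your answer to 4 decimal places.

E[-2Y - 2] = -2·2 − 2 = -6
Var(-2Y - 2) = (-2)²·105 = 420
E[U²] = Var(U) + (E[U])² = 420 + (-6)² = 456

456.0000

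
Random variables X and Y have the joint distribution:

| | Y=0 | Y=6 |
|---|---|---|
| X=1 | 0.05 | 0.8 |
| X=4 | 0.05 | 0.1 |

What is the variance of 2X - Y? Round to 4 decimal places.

E[X] = 1.45,  E[Y] = 5.4,  E[XY] = 7.2
V(X) = 3.25 − (1.45)² = 1.1475;  V(Y) = 32.4 − (5.4)² = 3.24
Cov(X,Y) = 7.2 − (1.45)(5.4) = -0.63
V(2X - Y) = (2)²·1.1475 + (-1)²·3.24 + 2·(2)·(-1)·-0.63 = 10.35

10.3500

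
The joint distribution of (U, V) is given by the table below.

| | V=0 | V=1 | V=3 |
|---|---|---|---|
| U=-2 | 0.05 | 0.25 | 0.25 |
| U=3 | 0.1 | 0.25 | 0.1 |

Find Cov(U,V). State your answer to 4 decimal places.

E[U] = 0.25,  E[V] = 1.55
E[UV] = -0.35
Cov(U,V) = E[UV] − E[U]E[V] = -0.35 − (0.25)(1.55) = -0.7375

-0.7375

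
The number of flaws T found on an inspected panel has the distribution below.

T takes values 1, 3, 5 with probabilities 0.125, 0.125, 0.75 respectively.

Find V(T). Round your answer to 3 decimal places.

1.938

E[T] = (1)(0.125) + (3)(0.125) + (5)(0.75) = 4.25
E[T²] = (1)²(0.125) + (3)²(0.125) + (5)²(0.75) = 20
V(T) = E[T²] − (E[T])² = 20 − (4.25)² = 1.9375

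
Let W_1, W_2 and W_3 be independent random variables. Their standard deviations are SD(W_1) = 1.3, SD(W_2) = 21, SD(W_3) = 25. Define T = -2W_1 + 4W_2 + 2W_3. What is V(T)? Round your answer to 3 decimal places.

V(W_1) = 1.69, V(W_2) = 441, V(W_3) = 625
By independence, V(T) = (-2)²V(W_1) + (4)²V(W_2) + (2)²V(W_3)
= (-2)²·1.69 + (4)²·441 + (2)²·625 = 9562.76

9562.760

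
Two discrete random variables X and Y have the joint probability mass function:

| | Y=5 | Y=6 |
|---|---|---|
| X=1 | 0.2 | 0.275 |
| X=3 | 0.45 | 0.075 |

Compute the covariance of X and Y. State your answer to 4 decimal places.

E[X] = 2.05,  E[Y] = 5.35
E[XY] = 10.75
Cov(X,Y) = E[XY] − E[X]E[Y] = 10.75 − (2.05)(5.35) = -0.2175

-0.2175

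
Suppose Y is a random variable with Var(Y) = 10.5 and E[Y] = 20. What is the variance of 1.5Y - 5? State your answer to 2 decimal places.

23.63

Var(1.5Y - 5) = (1.5)²·Var(Y) = 2.25·10.5 = 23.625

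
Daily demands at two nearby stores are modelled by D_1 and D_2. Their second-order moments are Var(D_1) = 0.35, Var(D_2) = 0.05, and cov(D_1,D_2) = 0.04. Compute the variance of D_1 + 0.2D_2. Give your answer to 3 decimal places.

0.368

Var(D_1 + 0.2D_2) = (1)²·Var(D_1) + (0.2)²·Var(D_2) + 2·(1)·(0.2)·cov(D_1,D_2)
= 1·0.35 + 0.04·0.05 + 0.4·0.04 = 0.368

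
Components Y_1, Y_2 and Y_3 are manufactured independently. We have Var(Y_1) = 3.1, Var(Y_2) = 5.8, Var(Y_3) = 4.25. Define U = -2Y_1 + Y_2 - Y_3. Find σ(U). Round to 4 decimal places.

By independence, Var(U) = (-2)²Var(Y_1) + (1)²Var(Y_2) + (-1)²Var(Y_3)
= (-2)²·3.1 + (1)²·5.8 + (-1)²·4.25 = 22.45
σ(U) = √22.45 ≈ 4.7381

4.7381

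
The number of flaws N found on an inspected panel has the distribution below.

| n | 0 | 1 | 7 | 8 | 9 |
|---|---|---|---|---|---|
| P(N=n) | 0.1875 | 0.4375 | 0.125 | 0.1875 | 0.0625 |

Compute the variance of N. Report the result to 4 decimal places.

E[N] = (0)(0.1875) + (1)(0.4375) + (7)(0.125) + (8)(0.1875) + (9)(0.0625) = 3.375
E[N²] = (0)²(0.1875) + (1)²(0.4375) + (7)²(0.125) + (8)²(0.1875) + (9)²(0.0625) = 23.625
V(N) = E[N²] − (E[N])² = 23.625 − (3.375)² = 12.234375

12.2344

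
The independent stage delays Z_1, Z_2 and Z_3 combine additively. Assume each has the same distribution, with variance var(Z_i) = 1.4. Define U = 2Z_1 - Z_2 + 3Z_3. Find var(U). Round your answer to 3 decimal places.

19.600

By independence, var(U) = (2)²var(Z_1) + (-1)²var(Z_2) + (3)²var(Z_3)
= (2)²·1.4 + (-1)²·1.4 + (3)²·1.4 = 19.6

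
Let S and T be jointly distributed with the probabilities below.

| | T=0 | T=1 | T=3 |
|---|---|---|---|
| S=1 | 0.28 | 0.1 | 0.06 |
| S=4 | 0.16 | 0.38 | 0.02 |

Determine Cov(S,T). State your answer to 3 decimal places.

E[S] = 2.68,  E[T] = 0.72
E[ST] = 2.04
Cov(S,T) = E[ST] − E[S]E[T] = 2.04 − (2.68)(0.72) = 0.1104

0.110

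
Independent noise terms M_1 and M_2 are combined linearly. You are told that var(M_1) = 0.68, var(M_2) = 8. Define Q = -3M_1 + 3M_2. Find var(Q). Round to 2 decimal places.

78.12

By independence, var(Q) = (-3)²var(M_1) + (3)²var(M_2)
= (-3)²·0.68 + (3)²·8 = 78.12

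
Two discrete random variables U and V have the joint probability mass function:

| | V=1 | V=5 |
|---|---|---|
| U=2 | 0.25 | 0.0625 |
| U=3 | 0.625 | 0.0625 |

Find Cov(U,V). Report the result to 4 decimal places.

-0.0938

E[U] = 2.6875,  E[V] = 1.5
E[UV] = 3.9375
Cov(U,V) = E[UV] − E[U]E[V] = 3.9375 − (2.6875)(1.5) = -0.09375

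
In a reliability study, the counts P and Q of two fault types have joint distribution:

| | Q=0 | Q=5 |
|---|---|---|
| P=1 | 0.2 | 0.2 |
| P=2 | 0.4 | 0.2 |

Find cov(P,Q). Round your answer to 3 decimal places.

-0.200

E[P] = 1.6,  E[Q] = 2
E[PQ] = 3
cov(P,Q) = E[PQ] − E[P]E[Q] = 3 − (1.6)(2) = -0.2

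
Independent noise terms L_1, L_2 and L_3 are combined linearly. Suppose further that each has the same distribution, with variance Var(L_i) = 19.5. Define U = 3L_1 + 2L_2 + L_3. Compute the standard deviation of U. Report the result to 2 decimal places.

By independence, Var(U) = (3)²Var(L_1) + (2)²Var(L_2) + (1)²Var(L_3)
= (3)²·19.5 + (2)²·19.5 + (1)²·19.5 = 273
SD(U) = √273 ≈ 16.52

16.52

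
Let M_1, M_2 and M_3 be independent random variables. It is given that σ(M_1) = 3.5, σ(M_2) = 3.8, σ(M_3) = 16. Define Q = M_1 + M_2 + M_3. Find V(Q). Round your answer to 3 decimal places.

V(M_1) = 12.25, V(M_2) = 14.44, V(M_3) = 256
By independence, V(Q) = (1)²V(M_1) + (1)²V(M_2) + (1)²V(M_3)
= (1)²·12.25 + (1)²·14.44 + (1)²·256 = 282.69

282.690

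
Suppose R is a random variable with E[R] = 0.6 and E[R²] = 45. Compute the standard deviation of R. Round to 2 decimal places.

Var(R) = 45 − (0.6)² = 44.64
σ(R) = √44.64 ≈ 6.68

6.68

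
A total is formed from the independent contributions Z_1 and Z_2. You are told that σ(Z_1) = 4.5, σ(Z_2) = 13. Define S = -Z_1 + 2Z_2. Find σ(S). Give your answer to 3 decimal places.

26.387

V(Z_1) = 20.25, V(Z_2) = 169
By independence, V(S) = (-1)²V(Z_1) + (2)²V(Z_2)
= (-1)²·20.25 + (2)²·169 = 696.25
σ(S) = √696.25 ≈ 26.387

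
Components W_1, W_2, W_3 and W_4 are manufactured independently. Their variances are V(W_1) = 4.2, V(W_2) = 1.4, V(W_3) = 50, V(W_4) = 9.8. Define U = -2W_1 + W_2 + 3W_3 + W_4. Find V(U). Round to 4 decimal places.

478.0000

By independence, V(U) = (-2)²V(W_1) + (1)²V(W_2) + (3)²V(W_3) + (1)²V(W_4)
= (-2)²·4.2 + (1)²·1.4 + (3)²·50 + (1)²·9.8 = 478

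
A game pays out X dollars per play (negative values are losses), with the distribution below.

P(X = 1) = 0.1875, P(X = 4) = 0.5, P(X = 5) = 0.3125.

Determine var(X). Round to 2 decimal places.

1.94

E[X] = (1)(0.1875) + (4)(0.5) + (5)(0.3125) = 3.75
E[X²] = (1)²(0.1875) + (4)²(0.5) + (5)²(0.3125) = 16
var(X) = E[X²] − (E[X])² = 16 − (3.75)² = 1.9375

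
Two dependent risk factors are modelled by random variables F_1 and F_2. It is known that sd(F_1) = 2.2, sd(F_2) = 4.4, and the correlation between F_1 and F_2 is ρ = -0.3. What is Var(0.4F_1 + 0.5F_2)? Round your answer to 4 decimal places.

Var(F_1) = (2.2)² = 4.84;  Var(F_2) = (4.4)² = 19.36
Cov(F_1,F_2) = ρ·sd(F_1)·sd(F_2) = -0.3·2.2·4.4 = -2.904
Var(0.4F_1 + 0.5F_2) = (0.4)²·Var(F_1) + (0.5)²·Var(F_2) + 2·(0.4)·(0.5)·Cov(F_1,F_2)
= 0.16·4.84 + 0.25·19.36 + 0.4·-2.904 = 4.4528

4.4528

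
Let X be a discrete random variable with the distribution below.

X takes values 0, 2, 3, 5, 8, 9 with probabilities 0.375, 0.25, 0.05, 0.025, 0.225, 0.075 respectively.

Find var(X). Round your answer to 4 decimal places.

E[X] = (0)(0.375) + (2)(0.25) + (3)(0.05) + (5)(0.025) + (8)(0.225) + (9)(0.075) = 3.25
E[X²] = (0)²(0.375) + (2)²(0.25) + (3)²(0.05) + (5)²(0.025) + (8)²(0.225) + (9)²(0.075) = 22.55
var(X) = E[X²] − (E[X])² = 22.55 − (3.25)² = 11.9875

11.9875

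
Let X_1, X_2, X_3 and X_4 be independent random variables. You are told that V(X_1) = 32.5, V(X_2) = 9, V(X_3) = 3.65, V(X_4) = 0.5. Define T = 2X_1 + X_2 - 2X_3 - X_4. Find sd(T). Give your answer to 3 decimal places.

12.414

By independence, V(T) = (2)²V(X_1) + (1)²V(X_2) + (-2)²V(X_3) + (-1)²V(X_4)
= (2)²·32.5 + (1)²·9 + (-2)²·3.65 + (-1)²·0.5 = 154.1
sd(T) = √154.1 ≈ 12.414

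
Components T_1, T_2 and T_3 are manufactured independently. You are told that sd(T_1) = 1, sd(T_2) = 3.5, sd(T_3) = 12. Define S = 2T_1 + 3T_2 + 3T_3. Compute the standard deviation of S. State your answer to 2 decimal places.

Var(T_1) = 1, Var(T_2) = 12.25, Var(T_3) = 144
By independence, Var(S) = (2)²Var(T_1) + (3)²Var(T_2) + (3)²Var(T_3)
= (2)²·1 + (3)²·12.25 + (3)²·144 = 1410.25
sd(S) = √1410.25 ≈ 37.55

37.55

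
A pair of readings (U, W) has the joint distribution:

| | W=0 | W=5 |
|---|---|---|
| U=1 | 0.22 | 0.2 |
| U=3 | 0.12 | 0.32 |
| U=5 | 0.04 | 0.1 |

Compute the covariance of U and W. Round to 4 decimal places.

0.7360

E[U] = 2.44,  E[W] = 3.1
E[UW] = 8.3
Cov(U,W) = E[UW] − E[U]E[W] = 8.3 − (2.44)(3.1) = 0.736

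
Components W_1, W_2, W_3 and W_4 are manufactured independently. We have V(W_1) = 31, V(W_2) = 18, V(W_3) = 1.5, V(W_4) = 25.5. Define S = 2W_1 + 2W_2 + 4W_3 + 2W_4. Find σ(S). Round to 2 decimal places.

By independence, V(S) = (2)²V(W_1) + (2)²V(W_2) + (4)²V(W_3) + (2)²V(W_4)
= (2)²·31 + (2)²·18 + (4)²·1.5 + (2)²·25.5 = 322
σ(S) = √322 ≈ 17.94

17.94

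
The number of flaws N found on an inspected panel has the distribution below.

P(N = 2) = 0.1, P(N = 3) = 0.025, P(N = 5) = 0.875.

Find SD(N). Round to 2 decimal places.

0.94

E[N] = (2)(0.1) + (3)(0.025) + (5)(0.875) = 4.65
E[N²] = (2)²(0.1) + (3)²(0.025) + (5)²(0.875) = 22.5
var(N) = E[N²] − (E[N])² = 22.5 − (4.65)² = 0.8775
SD(N) = √0.8775 ≈ 0.94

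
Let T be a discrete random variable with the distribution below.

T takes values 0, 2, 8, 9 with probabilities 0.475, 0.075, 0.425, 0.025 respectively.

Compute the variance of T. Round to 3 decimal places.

E[T] = (0)(0.475) + (2)(0.075) + (8)(0.425) + (9)(0.025) = 3.775
E[T²] = (0)²(0.475) + (2)²(0.075) + (8)²(0.425) + (9)²(0.025) = 29.525
Var(T) = E[T²] − (E[T])² = 29.525 − (3.775)² = 15.274375

15.274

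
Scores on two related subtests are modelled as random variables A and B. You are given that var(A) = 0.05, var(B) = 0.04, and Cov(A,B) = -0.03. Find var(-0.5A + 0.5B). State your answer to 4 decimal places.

var(-0.5A + 0.5B) = (-0.5)²·var(A) + (0.5)²·var(B) + 2·(-0.5)·(0.5)·Cov(A,B)
= 0.25·0.05 + 0.25·0.04 + -0.5·-0.03 = 0.0375

0.0375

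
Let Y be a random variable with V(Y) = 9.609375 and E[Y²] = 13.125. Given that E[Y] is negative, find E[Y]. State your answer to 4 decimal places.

-1.8750

(E[Y])² = E[Y²] − V(Y) = 13.125 − 9.609375 = 3.515625
E[Y] = −√3.515625 = -1.875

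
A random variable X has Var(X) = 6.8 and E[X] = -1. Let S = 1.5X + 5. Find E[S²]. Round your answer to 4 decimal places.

27.5500

E[1.5X + 5] = 1.5·-1 + 5 = 3.5
Var(1.5X + 5) = (1.5)²·6.8 = 15.3
E[S²] = Var(S) + (E[S])² = 15.3 + (3.5)² = 27.55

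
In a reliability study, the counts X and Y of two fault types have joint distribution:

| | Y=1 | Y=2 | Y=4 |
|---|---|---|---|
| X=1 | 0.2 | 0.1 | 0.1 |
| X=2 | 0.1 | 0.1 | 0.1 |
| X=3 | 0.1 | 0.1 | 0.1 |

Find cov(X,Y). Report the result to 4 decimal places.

0.1200

E[X] = 1.9,  E[Y] = 2.2
E[XY] = 4.3
cov(X,Y) = E[XY] − E[X]E[Y] = 4.3 − (1.9)(2.2) = 0.12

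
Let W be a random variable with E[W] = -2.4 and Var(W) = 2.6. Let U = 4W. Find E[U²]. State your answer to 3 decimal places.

E[4W] = 4·-2.4 = -9.6
Var(4W) = (4)²·2.6 = 41.6
E[U²] = Var(U) + (E[U])² = 41.6 + (-9.6)² = 133.76

133.760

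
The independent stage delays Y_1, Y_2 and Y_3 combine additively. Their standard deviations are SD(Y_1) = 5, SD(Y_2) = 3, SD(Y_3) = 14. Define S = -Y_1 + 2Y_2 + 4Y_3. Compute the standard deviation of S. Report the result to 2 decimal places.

56.54

var(Y_1) = 25, var(Y_2) = 9, var(Y_3) = 196
By independence, var(S) = (-1)²var(Y_1) + (2)²var(Y_2) + (4)²var(Y_3)
= (-1)²·25 + (2)²·9 + (4)²·196 = 3197
SD(S) = √3197 ≈ 56.54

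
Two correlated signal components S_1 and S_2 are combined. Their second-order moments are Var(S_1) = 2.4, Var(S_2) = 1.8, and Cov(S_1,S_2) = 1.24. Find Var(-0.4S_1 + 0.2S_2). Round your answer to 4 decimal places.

Var(-0.4S_1 + 0.2S_2) = (-0.4)²·Var(S_1) + (0.2)²·Var(S_2) + 2·(-0.4)·(0.2)·Cov(S_1,S_2)
= 0.16·2.4 + 0.04·1.8 + -0.16·1.24 = 0.2576

0.2576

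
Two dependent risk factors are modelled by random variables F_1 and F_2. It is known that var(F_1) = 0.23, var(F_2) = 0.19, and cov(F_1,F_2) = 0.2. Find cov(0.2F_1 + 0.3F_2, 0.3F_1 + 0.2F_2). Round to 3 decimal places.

cov(0.2F_1 + 0.3F_2, 0.3F_1 + 0.2F_2) = (0.2)(0.3)var(F_1) + (0.3)(0.2)var(F_2) + [(0.2)(0.2) + (0.3)(0.3)]cov(F_1,F_2)
= 0.06·0.23 + 0.06·0.19 + 0.13·0.2 = 0.0512

0.051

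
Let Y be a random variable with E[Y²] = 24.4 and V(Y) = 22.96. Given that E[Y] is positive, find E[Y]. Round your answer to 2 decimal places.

(E[Y])² = E[Y²] − V(Y) = 24.4 − 22.96 = 1.44
E[Y] = √1.44 = 1.2

1.20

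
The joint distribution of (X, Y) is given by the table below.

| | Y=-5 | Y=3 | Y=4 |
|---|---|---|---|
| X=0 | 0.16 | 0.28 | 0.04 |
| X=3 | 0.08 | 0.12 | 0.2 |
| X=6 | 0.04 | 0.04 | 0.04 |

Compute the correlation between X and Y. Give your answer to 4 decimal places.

0.0979

E[X] = 1.92,  E[Y] = 1.04
E[XY] = 2.76
Cov(X,Y) = E[XY] − E[X]E[Y] = 2.76 − (1.92)(1.04) = 0.7632
Var(X) = 4.2336,  Var(Y) = 14.3584
ρ = 0.7632 / √(4.2336·14.3584) ≈ 0.0979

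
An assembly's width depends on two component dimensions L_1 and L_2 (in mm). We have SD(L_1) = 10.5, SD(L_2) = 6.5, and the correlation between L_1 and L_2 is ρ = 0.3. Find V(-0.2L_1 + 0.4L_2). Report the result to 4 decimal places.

V(L_1) = (10.5)² = 110.25;  V(L_2) = (6.5)² = 42.25
cov(L_1,L_2) = ρ·SD(L_1)·SD(L_2) = 0.3·10.5·6.5 = 20.475
V(-0.2L_1 + 0.4L_2) = (-0.2)²·V(L_1) + (0.4)²·V(L_2) + 2·(-0.2)·(0.4)·cov(L_1,L_2)
= 0.04·110.25 + 0.16·42.25 + -0.16·20.475 = 7.894

7.8940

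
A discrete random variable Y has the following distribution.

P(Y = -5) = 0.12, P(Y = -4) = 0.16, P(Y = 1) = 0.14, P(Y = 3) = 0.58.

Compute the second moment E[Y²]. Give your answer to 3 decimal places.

10.920

E[Y²] = (-5)²(0.12) + (-4)²(0.16) + (1)²(0.14) + (3)²(0.58) = 10.92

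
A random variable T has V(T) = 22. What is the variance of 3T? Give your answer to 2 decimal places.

V(3T) = (3)²·V(T) = 9·22 = 198

198.00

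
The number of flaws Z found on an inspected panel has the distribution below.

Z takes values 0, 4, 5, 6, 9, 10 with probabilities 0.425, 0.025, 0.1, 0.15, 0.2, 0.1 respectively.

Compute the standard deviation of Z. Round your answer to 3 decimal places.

4.001

E[Z] = (0)(0.425) + (4)(0.025) + (5)(0.1) + (6)(0.15) + (9)(0.2) + (10)(0.1) = 4.3
E[Z²] = (0)²(0.425) + (4)²(0.025) + (5)²(0.1) + (6)²(0.15) + (9)²(0.2) + (10)²(0.1) = 34.5
var(Z) = E[Z²] − (E[Z])² = 34.5 − (4.3)² = 16.01
sd(Z) = √16.01 ≈ 4.001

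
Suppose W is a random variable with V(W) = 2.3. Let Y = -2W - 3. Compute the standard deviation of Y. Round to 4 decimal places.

V(-2W - 3) = (-2)²·2.3 = 9.2
σ(Y) = √9.2 ≈ 3.0332

3.0332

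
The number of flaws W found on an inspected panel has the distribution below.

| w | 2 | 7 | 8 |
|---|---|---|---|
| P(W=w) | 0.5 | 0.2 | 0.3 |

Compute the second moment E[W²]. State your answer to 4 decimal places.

E[W²] = (2)²(0.5) + (7)²(0.2) + (8)²(0.3) = 31

31.0000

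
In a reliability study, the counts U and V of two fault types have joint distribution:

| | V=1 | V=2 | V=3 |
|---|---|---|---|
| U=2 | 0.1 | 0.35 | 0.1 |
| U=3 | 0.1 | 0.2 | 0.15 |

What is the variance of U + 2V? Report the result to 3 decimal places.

2.148

E[U] = 2.45,  E[V] = 2.05,  E[UV] = 5.05
Var(U) = 6.25 − (2.45)² = 0.2475;  Var(V) = 4.65 − (2.05)² = 0.4475
Cov(U,V) = 5.05 − (2.45)(2.05) = 0.0275
Var(U + 2V) = (1)²·0.2475 + (2)²·0.4475 + 2·(1)·(2)·0.0275 = 2.1475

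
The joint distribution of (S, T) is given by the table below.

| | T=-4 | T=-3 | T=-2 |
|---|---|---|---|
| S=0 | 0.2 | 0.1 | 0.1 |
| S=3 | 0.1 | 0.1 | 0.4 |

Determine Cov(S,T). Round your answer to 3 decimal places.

E[S] = 1.8,  E[T] = -2.8
E[ST] = -4.5
Cov(S,T) = E[ST] − E[S]E[T] = -4.5 − (1.8)(-2.8) = 0.54

0.540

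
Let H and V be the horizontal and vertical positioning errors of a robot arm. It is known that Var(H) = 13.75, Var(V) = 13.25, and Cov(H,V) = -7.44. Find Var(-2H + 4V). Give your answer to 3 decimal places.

386.040

Var(-2H + 4V) = (-2)²·Var(H) + (4)²·Var(V) + 2·(-2)·(4)·Cov(H,V)
= 4·13.75 + 16·13.25 + -16·-7.44 = 386.04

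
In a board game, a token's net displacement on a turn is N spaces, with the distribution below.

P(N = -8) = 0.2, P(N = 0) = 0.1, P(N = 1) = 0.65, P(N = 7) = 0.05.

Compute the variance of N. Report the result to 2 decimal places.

15.54

E[N] = (-8)(0.2) + (0)(0.1) + (1)(0.65) + (7)(0.05) = -0.6
E[N²] = (-8)²(0.2) + (0)²(0.1) + (1)²(0.65) + (7)²(0.05) = 15.9
Var(N) = E[N²] − (E[N])² = 15.9 − (-0.6)² = 15.54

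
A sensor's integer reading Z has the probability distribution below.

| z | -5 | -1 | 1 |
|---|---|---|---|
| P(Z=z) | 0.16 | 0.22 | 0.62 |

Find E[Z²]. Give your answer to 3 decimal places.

E[Z²] = (-5)²(0.16) + (-1)²(0.22) + (1)²(0.62) = 4.84

4.840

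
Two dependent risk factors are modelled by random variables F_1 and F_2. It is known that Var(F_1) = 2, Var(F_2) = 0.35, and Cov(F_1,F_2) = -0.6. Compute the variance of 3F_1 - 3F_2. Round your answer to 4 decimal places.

Var(3F_1 - 3F_2) = (3)²·Var(F_1) + (-3)²·Var(F_2) + 2·(3)·(-3)·Cov(F_1,F_2)
= 9·2 + 9·0.35 + -18·-0.6 = 31.95

31.9500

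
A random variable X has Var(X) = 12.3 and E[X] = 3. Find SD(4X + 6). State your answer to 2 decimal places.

Var(4X + 6) = (4)²·12.3 = 196.8
SD(4X + 6) = √196.8 ≈ 14.03

14.03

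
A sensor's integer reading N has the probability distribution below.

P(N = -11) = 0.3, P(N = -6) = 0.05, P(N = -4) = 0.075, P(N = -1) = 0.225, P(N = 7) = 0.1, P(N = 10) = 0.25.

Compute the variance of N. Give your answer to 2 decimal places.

68.57

E[N] = (-11)(0.3) + (-6)(0.05) + (-4)(0.075) + (-1)(0.225) + (7)(0.1) + (10)(0.25) = -0.925
E[N²] = (-11)²(0.3) + (-6)²(0.05) + (-4)²(0.075) + (-1)²(0.225) + (7)²(0.1) + (10)²(0.25) = 69.425
Var(N) = E[N²] − (E[N])² = 69.425 − (-0.925)² = 68.569375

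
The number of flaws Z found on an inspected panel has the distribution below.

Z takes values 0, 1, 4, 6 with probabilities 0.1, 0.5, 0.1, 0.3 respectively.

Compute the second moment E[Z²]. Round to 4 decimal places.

12.9000

E[Z²] = (0)²(0.1) + (1)²(0.5) + (4)²(0.1) + (6)²(0.3) = 12.9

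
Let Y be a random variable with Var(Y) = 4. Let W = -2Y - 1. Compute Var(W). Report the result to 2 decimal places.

Var(-2Y - 1) = (-2)²·Var(Y) = 4·4 = 16

16.00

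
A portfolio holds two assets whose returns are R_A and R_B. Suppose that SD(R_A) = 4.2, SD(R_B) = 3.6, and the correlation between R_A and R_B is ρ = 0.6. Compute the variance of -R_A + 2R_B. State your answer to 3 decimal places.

V(R_A) = (4.2)² = 17.64;  V(R_B) = (3.6)² = 12.96
cov(R_A,R_B) = ρ·SD(R_A)·SD(R_B) = 0.6·4.2·3.6 = 9.072
V(-R_A + 2R_B) = (-1)²·V(R_A) + (2)²·V(R_B) + 2·(-1)·(2)·cov(R_A,R_B)
= 1·17.64 + 4·12.96 + -4·9.072 = 33.192

33.192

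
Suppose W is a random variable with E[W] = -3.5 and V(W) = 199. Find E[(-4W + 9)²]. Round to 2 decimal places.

3713.00

E[-4W + 9] = -4·-3.5 + 9 = 23
V(-4W + 9) = (-4)²·199 = 3184
E[(-4W + 9)²] = V((-4W + 9)) + (E[(-4W + 9)])² = 3184 + (23)² = 3713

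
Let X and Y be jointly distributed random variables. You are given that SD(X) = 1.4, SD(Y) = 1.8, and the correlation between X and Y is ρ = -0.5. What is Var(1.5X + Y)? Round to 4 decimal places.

3.8700

Var(X) = (1.4)² = 1.96;  Var(Y) = (1.8)² = 3.24
Cov(X,Y) = ρ·SD(X)·SD(Y) = -0.5·1.4·1.8 = -1.26
Var(1.5X + Y) = (1.5)²·Var(X) + (1)²·Var(Y) + 2·(1.5)·(1)·Cov(X,Y)
= 2.25·1.96 + 1·3.24 + 3·-1.26 = 3.87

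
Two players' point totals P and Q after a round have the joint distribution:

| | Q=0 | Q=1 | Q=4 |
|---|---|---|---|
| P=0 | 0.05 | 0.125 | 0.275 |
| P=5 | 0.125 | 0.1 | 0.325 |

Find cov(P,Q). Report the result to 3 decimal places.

E[P] = 2.75,  E[Q] = 2.625
E[PQ] = 7
cov(P,Q) = E[PQ] − E[P]E[Q] = 7 − (2.75)(2.625) = -0.21875

-0.219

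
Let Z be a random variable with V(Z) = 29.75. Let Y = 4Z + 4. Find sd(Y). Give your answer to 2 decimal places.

21.82

V(4Z + 4) = (4)²·29.75 = 476
sd(Y) = √476 ≈ 21.82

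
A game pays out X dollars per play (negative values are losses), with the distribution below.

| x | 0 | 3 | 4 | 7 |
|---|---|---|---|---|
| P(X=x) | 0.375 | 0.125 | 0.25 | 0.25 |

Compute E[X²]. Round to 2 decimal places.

E[X²] = (0)²(0.375) + (3)²(0.125) + (4)²(0.25) + (7)²(0.25) = 17.375

17.38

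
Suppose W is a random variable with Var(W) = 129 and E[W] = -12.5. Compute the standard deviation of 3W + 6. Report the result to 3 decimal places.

34.073

Var(3W + 6) = (3)²·129 = 1161
σ(3W + 6) = √1161 ≈ 34.073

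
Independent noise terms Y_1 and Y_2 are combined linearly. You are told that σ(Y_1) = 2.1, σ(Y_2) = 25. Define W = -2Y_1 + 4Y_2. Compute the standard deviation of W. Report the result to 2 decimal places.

100.09

V(Y_1) = 4.41, V(Y_2) = 625
By independence, V(W) = (-2)²V(Y_1) + (4)²V(Y_2)
= (-2)²·4.41 + (4)²·625 = 10017.64
σ(W) = √10017.64 ≈ 100.09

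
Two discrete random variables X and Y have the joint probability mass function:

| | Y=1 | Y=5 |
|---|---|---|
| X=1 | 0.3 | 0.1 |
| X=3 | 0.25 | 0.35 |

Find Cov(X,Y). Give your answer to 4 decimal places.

0.6400

E[X] = 2.2,  E[Y] = 2.8
E[XY] = 6.8
Cov(X,Y) = E[XY] − E[X]E[Y] = 6.8 − (2.2)(2.8) = 0.64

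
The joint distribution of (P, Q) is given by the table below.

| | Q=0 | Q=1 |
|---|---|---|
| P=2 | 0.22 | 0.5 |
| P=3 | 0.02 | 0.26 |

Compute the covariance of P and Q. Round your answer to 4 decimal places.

E[P] = 2.28,  E[Q] = 0.76
E[PQ] = 1.78
Cov(P,Q) = E[PQ] − E[P]E[Q] = 1.78 − (2.28)(0.76) = 0.0472

0.0472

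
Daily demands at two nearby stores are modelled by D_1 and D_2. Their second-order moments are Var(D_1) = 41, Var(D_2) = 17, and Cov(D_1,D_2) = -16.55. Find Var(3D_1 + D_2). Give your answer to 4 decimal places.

286.7000

Var(3D_1 + D_2) = (3)²·Var(D_1) + (1)²·Var(D_2) + 2·(3)·(1)·Cov(D_1,D_2)
= 9·41 + 1·17 + 6·-16.55 = 286.7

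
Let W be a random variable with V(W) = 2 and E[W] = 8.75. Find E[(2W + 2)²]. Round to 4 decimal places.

E[2W + 2] = 2·8.75 + 2 = 19.5
V(2W + 2) = (2)²·2 = 8
E[(2W + 2)²] = V((2W + 2)) + (E[(2W + 2)])² = 8 + (19.5)² = 388.25

388.2500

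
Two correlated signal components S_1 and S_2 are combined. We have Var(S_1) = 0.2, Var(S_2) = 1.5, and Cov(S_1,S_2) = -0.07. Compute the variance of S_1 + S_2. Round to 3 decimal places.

1.560

Var(S_1 + S_2) = (1)²·Var(S_1) + (1)²·Var(S_2) + 2·(1)·(1)·Cov(S_1,S_2)
= 1·0.2 + 1·1.5 + 2·-0.07 = 1.56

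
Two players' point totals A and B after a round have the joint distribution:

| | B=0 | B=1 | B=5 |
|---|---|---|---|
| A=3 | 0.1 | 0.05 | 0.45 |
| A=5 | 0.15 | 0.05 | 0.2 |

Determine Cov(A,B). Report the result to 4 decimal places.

-0.5800

E[A] = 3.8,  E[B] = 3.35
E[AB] = 12.15
Cov(A,B) = E[AB] − E[A]E[B] = 12.15 − (3.8)(3.35) = -0.58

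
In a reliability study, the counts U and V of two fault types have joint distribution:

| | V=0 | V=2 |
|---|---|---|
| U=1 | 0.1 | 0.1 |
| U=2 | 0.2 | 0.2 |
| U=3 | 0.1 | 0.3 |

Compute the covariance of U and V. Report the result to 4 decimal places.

0.1600

E[U] = 2.2,  E[V] = 1.2
E[UV] = 2.8
Cov(U,V) = E[UV] − E[U]E[V] = 2.8 − (2.2)(1.2) = 0.16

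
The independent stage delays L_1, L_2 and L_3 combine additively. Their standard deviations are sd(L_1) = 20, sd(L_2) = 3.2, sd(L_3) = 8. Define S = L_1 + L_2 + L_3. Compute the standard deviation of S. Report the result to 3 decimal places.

var(L_1) = 400, var(L_2) = 10.24, var(L_3) = 64
By independence, var(S) = (1)²var(L_1) + (1)²var(L_2) + (1)²var(L_3)
= (1)²·400 + (1)²·10.24 + (1)²·64 = 474.24
sd(S) = √474.24 ≈ 21.777

21.777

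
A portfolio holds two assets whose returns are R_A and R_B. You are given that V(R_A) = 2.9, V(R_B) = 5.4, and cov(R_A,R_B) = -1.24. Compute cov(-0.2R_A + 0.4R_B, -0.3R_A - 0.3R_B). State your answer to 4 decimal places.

-0.3996

cov(-0.2R_A + 0.4R_B, -0.3R_A - 0.3R_B) = (-0.2)(-0.3)V(R_A) + (0.4)(-0.3)V(R_B) + [(-0.2)(-0.3) + (0.4)(-0.3)]cov(R_A,R_B)
= 0.06·2.9 + -0.12·5.4 + -0.06·-1.24 = -0.3996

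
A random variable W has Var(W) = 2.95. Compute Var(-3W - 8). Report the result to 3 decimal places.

26.550

Var(-3W - 8) = (-3)²·Var(W) = 9·2.95 = 26.55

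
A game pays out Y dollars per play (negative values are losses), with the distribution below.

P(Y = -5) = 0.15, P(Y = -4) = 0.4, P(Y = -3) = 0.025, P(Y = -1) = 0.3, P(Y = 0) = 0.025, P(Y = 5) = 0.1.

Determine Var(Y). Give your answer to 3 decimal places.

E[Y] = (-5)(0.15) + (-4)(0.4) + (-3)(0.025) + (-1)(0.3) + (0)(0.025) + (5)(0.1) = -2.225
E[Y²] = (-5)²(0.15) + (-4)²(0.4) + (-3)²(0.025) + (-1)²(0.3) + (0)²(0.025) + (5)²(0.1) = 13.175
Var(Y) = E[Y²] − (E[Y])² = 13.175 − (-2.225)² = 8.224375

8.224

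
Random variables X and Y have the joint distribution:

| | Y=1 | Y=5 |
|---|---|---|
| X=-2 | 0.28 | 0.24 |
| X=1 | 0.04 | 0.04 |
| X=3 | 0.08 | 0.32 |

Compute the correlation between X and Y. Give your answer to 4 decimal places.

0.3214

E[X] = 0.24,  E[Y] = 3.4
E[XY] = 2.32
cov(X,Y) = E[XY] − E[X]E[Y] = 2.32 − (0.24)(3.4) = 1.504
Var(X) = 5.7024,  Var(Y) = 3.84
ρ = 1.504 / √(5.7024·3.84) ≈ 0.3214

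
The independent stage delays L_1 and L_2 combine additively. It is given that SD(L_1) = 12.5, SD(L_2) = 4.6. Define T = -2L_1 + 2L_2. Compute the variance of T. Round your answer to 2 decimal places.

Var(L_1) = 156.25, Var(L_2) = 21.16
By independence, Var(T) = (-2)²Var(L_1) + (2)²Var(L_2)
= (-2)²·156.25 + (2)²·21.16 = 709.64

709.64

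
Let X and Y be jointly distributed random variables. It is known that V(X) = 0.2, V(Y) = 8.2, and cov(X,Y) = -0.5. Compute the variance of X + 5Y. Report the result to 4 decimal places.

200.2000

V(X + 5Y) = (1)²·V(X) + (5)²·V(Y) + 2·(1)·(5)·cov(X,Y)
= 1·0.2 + 25·8.2 + 10·-0.5 = 200.2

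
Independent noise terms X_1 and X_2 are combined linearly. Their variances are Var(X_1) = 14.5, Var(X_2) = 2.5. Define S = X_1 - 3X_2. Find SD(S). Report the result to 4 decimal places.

6.0828

By independence, Var(S) = (1)²Var(X_1) + (-3)²Var(X_2)
= (1)²·14.5 + (-3)²·2.5 = 37
SD(S) = √37 ≈ 6.0828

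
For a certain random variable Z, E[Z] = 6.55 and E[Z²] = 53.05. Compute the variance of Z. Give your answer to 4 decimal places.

10.1475

Var(Z) = 53.05 − (6.55)² = 10.1475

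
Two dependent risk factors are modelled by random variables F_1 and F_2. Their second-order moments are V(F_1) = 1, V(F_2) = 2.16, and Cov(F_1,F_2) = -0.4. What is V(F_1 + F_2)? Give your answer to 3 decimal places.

V(F_1 + F_2) = (1)²·V(F_1) + (1)²·V(F_2) + 2·(1)·(1)·Cov(F_1,F_2)
= 1·1 + 1·2.16 + 2·-0.4 = 2.36

2.360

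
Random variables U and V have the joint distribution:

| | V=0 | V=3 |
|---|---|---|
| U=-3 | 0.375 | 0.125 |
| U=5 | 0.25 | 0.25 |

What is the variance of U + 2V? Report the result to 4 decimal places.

30.4375

E[U] = 1,  E[V] = 1.125,  E[UV] = 2.625
Var(U) = 17 − (1)² = 16;  Var(V) = 3.375 − (1.125)² = 2.109375
Cov(U,V) = 2.625 − (1)(1.125) = 1.5
Var(U + 2V) = (1)²·16 + (2)²·2.109375 + 2·(1)·(2)·1.5 = 30.4375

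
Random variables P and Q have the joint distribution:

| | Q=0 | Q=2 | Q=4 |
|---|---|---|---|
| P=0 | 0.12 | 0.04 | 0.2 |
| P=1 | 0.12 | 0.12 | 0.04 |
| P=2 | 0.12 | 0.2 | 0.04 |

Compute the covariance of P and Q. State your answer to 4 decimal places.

E[P] = 1,  E[Q] = 1.84
E[PQ] = 1.52
cov(P,Q) = E[PQ] − E[P]E[Q] = 1.52 − (1)(1.84) = -0.32

-0.3200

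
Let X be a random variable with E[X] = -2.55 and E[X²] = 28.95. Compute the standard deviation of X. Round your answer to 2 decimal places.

4.74

V(X) = 28.95 − (-2.55)² = 22.4475
sd(X) = √22.4475 ≈ 4.74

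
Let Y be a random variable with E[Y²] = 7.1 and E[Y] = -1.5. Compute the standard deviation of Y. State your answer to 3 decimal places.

2.202

Var(Y) = 7.1 − (-1.5)² = 4.85
σ(Y) = √4.85 ≈ 2.202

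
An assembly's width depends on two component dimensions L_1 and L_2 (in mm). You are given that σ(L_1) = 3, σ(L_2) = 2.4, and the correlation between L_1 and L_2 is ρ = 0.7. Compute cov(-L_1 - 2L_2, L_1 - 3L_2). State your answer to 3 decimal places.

Var(L_1) = (3)² = 9;  Var(L_2) = (2.4)² = 5.76
cov(L_1,L_2) = ρ·σ(L_1)·σ(L_2) = 0.7·3·2.4 = 5.04
cov(-L_1 - 2L_2, L_1 - 3L_2) = (-1)(1)Var(L_1) + (-2)(-3)Var(L_2) + [(-1)(-3) + (-2)(1)]cov(L_1,L_2)
= -1·9 + 6·5.76 + 1·5.04 = 30.6

30.600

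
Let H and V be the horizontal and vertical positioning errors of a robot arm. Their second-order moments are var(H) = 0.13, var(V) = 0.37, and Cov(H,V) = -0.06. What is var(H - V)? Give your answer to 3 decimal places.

0.620

var(H - V) = (1)²·var(H) + (-1)²·var(V) + 2·(1)·(-1)·Cov(H,V)
= 1·0.13 + 1·0.37 + -2·-0.06 = 0.62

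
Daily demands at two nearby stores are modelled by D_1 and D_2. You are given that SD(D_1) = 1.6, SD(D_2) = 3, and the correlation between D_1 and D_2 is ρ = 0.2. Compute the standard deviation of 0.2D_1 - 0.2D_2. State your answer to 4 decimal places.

Var(D_1) = (1.6)² = 2.56;  Var(D_2) = (3)² = 9
cov(D_1,D_2) = ρ·SD(D_1)·SD(D_2) = 0.2·1.6·3 = 0.96
Var(0.2D_1 - 0.2D_2) = (0.2)²·Var(D_1) + (-0.2)²·Var(D_2) + 2·(0.2)·(-0.2)·cov(D_1,D_2)
= 0.04·2.56 + 0.04·9 + -0.08·0.96 = 0.3856
SD(0.2D_1 - 0.2D_2) = √0.3856 ≈ 0.6210

0.6210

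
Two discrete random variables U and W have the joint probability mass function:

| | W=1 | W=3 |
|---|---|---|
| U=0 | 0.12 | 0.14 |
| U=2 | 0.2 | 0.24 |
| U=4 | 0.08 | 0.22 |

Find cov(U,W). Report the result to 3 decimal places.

0.224

E[U] = 2.08,  E[W] = 2.2
E[UW] = 4.8
cov(U,W) = E[UW] − E[U]E[W] = 4.8 − (2.08)(2.2) = 0.224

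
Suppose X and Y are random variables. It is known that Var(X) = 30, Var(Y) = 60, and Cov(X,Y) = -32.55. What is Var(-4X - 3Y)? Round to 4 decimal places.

238.8000

Var(-4X - 3Y) = (-4)²·Var(X) + (-3)²·Var(Y) + 2·(-4)·(-3)·Cov(X,Y)
= 16·30 + 9·60 + 24·-32.55 = 238.8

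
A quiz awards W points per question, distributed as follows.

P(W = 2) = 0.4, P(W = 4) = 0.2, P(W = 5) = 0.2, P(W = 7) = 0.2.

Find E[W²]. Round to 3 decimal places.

19.600

E[W²] = (2)²(0.4) + (4)²(0.2) + (5)²(0.2) + (7)²(0.2) = 19.6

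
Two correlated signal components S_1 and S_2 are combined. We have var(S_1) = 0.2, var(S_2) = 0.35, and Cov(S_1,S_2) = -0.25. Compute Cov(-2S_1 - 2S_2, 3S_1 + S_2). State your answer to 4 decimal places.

0.1000

Cov(-2S_1 - 2S_2, 3S_1 + S_2) = (-2)(3)var(S_1) + (-2)(1)var(S_2) + [(-2)(1) + (-2)(3)]Cov(S_1,S_2)
= -6·0.2 + -2·0.35 + -8·-0.25 = 0.1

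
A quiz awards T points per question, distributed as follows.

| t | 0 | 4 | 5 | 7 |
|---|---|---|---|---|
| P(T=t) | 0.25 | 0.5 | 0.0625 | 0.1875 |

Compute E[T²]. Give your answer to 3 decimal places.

E[T²] = (0)²(0.25) + (4)²(0.5) + (5)²(0.0625) + (7)²(0.1875) = 18.75

18.750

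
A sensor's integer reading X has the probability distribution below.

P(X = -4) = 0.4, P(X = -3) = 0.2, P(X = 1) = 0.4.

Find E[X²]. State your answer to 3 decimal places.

8.600

E[X²] = (-4)²(0.4) + (-3)²(0.2) + (1)²(0.4) = 8.6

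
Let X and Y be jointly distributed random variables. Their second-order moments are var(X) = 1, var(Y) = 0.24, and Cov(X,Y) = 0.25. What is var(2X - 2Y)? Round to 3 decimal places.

2.960

var(2X - 2Y) = (2)²·var(X) + (-2)²·var(Y) + 2·(2)·(-2)·Cov(X,Y)
= 4·1 + 4·0.24 + -8·0.25 = 2.96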